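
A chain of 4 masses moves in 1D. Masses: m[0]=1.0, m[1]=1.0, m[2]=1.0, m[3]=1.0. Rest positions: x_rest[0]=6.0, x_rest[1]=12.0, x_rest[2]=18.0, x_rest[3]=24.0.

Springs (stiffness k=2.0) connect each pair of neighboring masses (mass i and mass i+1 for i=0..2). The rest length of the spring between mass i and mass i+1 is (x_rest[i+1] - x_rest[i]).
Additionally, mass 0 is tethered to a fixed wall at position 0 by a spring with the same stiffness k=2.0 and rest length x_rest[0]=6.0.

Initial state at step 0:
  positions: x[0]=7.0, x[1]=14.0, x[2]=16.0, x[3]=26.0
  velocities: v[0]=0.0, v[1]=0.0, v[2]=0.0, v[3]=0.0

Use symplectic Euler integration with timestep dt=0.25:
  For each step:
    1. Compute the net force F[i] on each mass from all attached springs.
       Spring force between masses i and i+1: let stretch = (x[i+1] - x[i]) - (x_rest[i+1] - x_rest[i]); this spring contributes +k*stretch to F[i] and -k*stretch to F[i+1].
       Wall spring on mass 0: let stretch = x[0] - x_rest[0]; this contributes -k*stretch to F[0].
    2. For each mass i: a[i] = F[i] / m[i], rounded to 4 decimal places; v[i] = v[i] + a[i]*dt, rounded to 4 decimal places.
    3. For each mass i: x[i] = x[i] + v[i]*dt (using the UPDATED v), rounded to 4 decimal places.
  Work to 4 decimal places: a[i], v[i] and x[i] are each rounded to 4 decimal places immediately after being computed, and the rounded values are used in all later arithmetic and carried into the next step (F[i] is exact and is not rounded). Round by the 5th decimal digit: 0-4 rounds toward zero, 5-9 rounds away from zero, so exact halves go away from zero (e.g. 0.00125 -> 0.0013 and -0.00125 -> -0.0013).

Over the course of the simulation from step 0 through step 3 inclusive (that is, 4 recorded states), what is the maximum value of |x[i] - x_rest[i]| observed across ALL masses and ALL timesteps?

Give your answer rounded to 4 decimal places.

Answer: 2.2032

Derivation:
Step 0: x=[7.0000 14.0000 16.0000 26.0000] v=[0.0000 0.0000 0.0000 0.0000]
Step 1: x=[7.0000 13.3750 17.0000 25.5000] v=[0.0000 -2.5000 4.0000 -2.0000]
Step 2: x=[6.9219 12.4063 18.6094 24.6875] v=[-0.3125 -3.8750 6.4375 -3.2500]
Step 3: x=[6.6641 11.5274 20.2032 23.8652] v=[-1.0313 -3.5157 6.3750 -3.2891]
Max displacement = 2.2032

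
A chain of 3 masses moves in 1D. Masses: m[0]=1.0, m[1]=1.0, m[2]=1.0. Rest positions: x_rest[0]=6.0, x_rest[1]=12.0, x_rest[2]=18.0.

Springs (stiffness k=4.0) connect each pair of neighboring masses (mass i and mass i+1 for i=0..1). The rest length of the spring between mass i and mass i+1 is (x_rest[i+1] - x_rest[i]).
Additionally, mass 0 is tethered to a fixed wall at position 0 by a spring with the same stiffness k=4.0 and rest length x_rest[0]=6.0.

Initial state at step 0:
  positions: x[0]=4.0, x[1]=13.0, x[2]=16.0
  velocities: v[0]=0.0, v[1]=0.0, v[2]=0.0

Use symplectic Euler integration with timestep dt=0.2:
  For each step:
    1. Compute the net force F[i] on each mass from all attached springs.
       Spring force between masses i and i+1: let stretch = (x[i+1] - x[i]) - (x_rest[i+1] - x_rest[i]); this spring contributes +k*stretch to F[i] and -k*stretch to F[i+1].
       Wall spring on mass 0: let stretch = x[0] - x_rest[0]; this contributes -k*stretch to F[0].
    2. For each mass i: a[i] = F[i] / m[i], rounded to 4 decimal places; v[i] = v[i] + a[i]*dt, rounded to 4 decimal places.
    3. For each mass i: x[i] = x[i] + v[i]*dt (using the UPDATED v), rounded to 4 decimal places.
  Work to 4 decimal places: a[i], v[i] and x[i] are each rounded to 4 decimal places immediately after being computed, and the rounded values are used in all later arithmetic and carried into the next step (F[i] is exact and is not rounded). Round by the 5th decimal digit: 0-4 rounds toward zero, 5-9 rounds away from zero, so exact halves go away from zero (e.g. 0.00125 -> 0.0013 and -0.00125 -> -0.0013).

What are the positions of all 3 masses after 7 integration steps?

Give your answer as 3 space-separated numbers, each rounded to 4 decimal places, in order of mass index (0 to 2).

Step 0: x=[4.0000 13.0000 16.0000] v=[0.0000 0.0000 0.0000]
Step 1: x=[4.8000 12.0400 16.4800] v=[4.0000 -4.8000 2.4000]
Step 2: x=[5.9904 10.6320 17.2096] v=[5.9520 -7.0400 3.6480]
Step 3: x=[6.9650 9.5338 17.8468] v=[4.8730 -5.4912 3.1859]
Step 4: x=[7.2362 9.3546 18.1139] v=[1.3560 -0.8958 1.3355]
Step 5: x=[6.6886 10.2380 17.9395] v=[-2.7382 4.4169 -0.8719]
Step 6: x=[5.6387 11.7857 17.4929] v=[-5.2496 7.7386 -2.2331]
Step 7: x=[4.6701 13.2631 17.0931] v=[-4.8430 7.3868 -1.9989]

Answer: 4.6701 13.2631 17.0931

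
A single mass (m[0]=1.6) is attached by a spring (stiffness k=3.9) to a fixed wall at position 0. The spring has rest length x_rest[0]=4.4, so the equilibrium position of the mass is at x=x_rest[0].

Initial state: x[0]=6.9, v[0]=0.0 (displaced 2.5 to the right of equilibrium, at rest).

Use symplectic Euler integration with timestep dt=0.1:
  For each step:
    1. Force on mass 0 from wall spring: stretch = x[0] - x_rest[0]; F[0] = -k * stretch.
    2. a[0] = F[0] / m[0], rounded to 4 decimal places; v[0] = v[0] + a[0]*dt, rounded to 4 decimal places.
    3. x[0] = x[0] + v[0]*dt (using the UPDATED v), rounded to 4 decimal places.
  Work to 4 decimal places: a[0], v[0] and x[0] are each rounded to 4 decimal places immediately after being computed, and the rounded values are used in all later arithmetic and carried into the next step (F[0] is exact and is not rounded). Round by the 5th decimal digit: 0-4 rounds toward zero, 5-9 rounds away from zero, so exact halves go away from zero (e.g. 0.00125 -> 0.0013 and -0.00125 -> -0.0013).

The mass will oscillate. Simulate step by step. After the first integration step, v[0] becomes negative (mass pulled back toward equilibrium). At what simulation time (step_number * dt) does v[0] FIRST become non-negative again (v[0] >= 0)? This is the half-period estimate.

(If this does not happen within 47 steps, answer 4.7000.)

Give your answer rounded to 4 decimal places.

Answer: 2.1000

Derivation:
Step 0: x=[6.9000] v=[0.0000]
Step 1: x=[6.8391] v=[-0.6094]
Step 2: x=[6.7187] v=[-1.2039]
Step 3: x=[6.5418] v=[-1.7691]
Step 4: x=[6.3127] v=[-2.2912]
Step 5: x=[6.0370] v=[-2.7574]
Step 6: x=[5.7214] v=[-3.1564]
Step 7: x=[5.3736] v=[-3.4785]
Step 8: x=[5.0020] v=[-3.7158]
Step 9: x=[4.6158] v=[-3.8625]
Step 10: x=[4.2243] v=[-3.9151]
Step 11: x=[3.8371] v=[-3.8723]
Step 12: x=[3.4636] v=[-3.7351]
Step 13: x=[3.1129] v=[-3.5069]
Step 14: x=[2.7936] v=[-3.1932]
Step 15: x=[2.5134] v=[-2.8016]
Step 16: x=[2.2792] v=[-2.3417]
Step 17: x=[2.0967] v=[-1.8248]
Step 18: x=[1.9704] v=[-1.2634]
Step 19: x=[1.9033] v=[-0.6712]
Step 20: x=[1.8970] v=[-0.0626]
Step 21: x=[1.9518] v=[0.5475]
First v>=0 after going negative at step 21, time=2.1000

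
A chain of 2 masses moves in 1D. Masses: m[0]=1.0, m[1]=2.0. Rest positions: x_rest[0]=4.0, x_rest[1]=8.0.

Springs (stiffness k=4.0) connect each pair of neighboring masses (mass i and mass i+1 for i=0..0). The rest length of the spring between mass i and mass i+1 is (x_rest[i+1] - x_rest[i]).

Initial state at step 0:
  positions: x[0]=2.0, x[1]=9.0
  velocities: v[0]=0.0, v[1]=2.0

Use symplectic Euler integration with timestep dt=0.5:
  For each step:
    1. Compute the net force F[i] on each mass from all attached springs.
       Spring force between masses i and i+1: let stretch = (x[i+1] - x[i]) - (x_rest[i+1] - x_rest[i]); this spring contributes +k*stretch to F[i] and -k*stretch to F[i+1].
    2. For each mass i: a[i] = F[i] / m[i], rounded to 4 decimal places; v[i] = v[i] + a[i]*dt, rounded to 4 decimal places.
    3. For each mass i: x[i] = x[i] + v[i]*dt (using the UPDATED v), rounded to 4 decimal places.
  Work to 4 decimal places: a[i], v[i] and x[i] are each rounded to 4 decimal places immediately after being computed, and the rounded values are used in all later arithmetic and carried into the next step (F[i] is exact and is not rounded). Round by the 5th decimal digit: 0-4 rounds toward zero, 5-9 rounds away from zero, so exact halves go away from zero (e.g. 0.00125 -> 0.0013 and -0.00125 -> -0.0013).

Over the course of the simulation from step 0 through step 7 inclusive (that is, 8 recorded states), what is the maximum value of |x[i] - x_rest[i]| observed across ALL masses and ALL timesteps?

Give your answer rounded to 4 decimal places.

Step 0: x=[2.0000 9.0000] v=[0.0000 2.0000]
Step 1: x=[5.0000 8.5000] v=[6.0000 -1.0000]
Step 2: x=[7.5000 8.2500] v=[5.0000 -0.5000]
Step 3: x=[6.7500 9.6250] v=[-1.5000 2.7500]
Step 4: x=[4.8750 11.5625] v=[-3.7500 3.8750]
Step 5: x=[5.6875 12.1563] v=[1.6250 1.1875]
Step 6: x=[8.9688 11.5157] v=[6.5626 -1.2813]
Step 7: x=[10.7970 11.6016] v=[3.6564 0.1718]
Max displacement = 6.7970

Answer: 6.7970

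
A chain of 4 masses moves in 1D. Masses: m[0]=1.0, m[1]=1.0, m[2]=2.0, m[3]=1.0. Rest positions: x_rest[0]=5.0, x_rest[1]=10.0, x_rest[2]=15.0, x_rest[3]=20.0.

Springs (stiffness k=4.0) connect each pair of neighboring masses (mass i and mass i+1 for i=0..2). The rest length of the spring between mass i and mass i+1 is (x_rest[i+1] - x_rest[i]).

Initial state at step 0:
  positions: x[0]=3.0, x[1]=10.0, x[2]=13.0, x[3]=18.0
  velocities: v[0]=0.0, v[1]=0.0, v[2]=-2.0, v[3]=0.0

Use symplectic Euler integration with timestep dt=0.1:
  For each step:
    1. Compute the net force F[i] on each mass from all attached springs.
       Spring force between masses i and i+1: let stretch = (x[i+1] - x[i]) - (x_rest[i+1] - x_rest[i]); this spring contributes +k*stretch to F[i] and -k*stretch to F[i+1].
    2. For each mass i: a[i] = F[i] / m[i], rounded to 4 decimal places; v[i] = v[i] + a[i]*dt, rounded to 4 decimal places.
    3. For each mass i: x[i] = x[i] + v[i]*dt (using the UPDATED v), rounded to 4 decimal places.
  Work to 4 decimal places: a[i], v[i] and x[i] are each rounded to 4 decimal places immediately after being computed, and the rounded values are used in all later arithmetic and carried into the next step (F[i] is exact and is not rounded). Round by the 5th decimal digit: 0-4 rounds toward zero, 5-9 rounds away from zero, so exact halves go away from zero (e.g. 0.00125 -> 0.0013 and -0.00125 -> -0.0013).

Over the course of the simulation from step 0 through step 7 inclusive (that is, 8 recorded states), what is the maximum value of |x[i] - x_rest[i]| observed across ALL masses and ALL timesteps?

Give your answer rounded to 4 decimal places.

Answer: 2.9836

Derivation:
Step 0: x=[3.0000 10.0000 13.0000 18.0000] v=[0.0000 0.0000 -2.0000 0.0000]
Step 1: x=[3.0800 9.8400 12.8400 18.0000] v=[0.8000 -1.6000 -1.6000 0.0000]
Step 2: x=[3.2304 9.5296 12.7232 17.9936] v=[1.5040 -3.1040 -1.1680 -0.0640]
Step 3: x=[3.4328 9.0950 12.6479 17.9764] v=[2.0237 -4.3462 -0.7526 -0.1722]
Step 4: x=[3.6617 8.5760 12.6082 17.9460] v=[2.2886 -5.1899 -0.3975 -0.3036]
Step 5: x=[3.8871 8.0217 12.5946 17.9021] v=[2.2543 -5.5427 -0.1364 -0.4387]
Step 6: x=[4.0779 7.4850 12.5957 17.8459] v=[1.9081 -5.3674 0.0105 -0.5617]
Step 7: x=[4.2050 7.0164 12.5995 17.7797] v=[1.2709 -4.6860 0.0384 -0.6618]
Max displacement = 2.9836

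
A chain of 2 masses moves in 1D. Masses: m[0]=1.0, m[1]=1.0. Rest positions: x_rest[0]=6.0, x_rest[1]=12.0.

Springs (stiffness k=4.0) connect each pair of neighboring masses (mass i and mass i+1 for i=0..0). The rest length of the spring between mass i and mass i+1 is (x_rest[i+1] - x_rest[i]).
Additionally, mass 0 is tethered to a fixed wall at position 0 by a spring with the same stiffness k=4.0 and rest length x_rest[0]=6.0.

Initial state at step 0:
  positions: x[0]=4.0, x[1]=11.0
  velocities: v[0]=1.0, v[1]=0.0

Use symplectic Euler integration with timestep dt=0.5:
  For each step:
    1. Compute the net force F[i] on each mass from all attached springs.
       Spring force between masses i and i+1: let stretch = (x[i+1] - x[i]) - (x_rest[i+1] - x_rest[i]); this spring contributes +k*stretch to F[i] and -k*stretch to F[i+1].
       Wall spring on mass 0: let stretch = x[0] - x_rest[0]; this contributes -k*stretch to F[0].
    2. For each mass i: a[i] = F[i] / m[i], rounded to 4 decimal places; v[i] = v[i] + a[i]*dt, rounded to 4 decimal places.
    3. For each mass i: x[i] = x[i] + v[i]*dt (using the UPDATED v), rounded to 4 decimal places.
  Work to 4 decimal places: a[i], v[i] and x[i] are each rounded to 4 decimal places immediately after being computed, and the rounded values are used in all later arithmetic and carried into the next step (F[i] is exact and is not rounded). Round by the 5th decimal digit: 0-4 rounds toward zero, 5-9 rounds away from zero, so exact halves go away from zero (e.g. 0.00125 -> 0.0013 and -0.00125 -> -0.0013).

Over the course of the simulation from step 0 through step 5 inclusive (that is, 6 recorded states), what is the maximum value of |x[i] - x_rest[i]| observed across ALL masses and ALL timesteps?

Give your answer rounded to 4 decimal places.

Answer: 2.5000

Derivation:
Step 0: x=[4.0000 11.0000] v=[1.0000 0.0000]
Step 1: x=[7.5000 10.0000] v=[7.0000 -2.0000]
Step 2: x=[6.0000 12.5000] v=[-3.0000 5.0000]
Step 3: x=[5.0000 14.5000] v=[-2.0000 4.0000]
Step 4: x=[8.5000 13.0000] v=[7.0000 -3.0000]
Step 5: x=[8.0000 13.0000] v=[-1.0000 0.0000]
Max displacement = 2.5000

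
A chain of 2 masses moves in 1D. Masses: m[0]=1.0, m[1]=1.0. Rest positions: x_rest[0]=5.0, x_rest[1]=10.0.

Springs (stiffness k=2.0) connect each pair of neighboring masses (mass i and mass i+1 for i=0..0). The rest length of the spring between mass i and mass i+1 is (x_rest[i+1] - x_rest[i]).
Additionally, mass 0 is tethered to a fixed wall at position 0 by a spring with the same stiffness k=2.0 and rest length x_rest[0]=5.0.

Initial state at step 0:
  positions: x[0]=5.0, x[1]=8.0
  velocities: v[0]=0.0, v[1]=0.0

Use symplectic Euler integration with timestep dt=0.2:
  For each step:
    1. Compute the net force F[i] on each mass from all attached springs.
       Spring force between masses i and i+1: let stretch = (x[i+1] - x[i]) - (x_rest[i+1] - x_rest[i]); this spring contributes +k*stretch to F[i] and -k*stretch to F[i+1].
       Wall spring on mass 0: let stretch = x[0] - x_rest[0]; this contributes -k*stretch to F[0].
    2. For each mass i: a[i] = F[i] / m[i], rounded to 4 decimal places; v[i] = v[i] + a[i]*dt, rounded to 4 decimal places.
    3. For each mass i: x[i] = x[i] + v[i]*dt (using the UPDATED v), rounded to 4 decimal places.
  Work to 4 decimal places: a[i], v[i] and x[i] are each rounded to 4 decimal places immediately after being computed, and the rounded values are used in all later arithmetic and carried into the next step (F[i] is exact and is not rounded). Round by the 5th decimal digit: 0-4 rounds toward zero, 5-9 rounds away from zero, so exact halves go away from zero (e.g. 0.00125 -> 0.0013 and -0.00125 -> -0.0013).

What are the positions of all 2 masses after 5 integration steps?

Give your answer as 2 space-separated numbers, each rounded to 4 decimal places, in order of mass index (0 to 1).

Step 0: x=[5.0000 8.0000] v=[0.0000 0.0000]
Step 1: x=[4.8400 8.1600] v=[-0.8000 0.8000]
Step 2: x=[4.5584 8.4544] v=[-1.4080 1.4720]
Step 3: x=[4.2238 8.8371] v=[-1.6730 1.9136]
Step 4: x=[3.9204 9.2508] v=[-1.5172 2.0683]
Step 5: x=[3.7298 9.6380] v=[-0.9532 1.9361]

Answer: 3.7298 9.6380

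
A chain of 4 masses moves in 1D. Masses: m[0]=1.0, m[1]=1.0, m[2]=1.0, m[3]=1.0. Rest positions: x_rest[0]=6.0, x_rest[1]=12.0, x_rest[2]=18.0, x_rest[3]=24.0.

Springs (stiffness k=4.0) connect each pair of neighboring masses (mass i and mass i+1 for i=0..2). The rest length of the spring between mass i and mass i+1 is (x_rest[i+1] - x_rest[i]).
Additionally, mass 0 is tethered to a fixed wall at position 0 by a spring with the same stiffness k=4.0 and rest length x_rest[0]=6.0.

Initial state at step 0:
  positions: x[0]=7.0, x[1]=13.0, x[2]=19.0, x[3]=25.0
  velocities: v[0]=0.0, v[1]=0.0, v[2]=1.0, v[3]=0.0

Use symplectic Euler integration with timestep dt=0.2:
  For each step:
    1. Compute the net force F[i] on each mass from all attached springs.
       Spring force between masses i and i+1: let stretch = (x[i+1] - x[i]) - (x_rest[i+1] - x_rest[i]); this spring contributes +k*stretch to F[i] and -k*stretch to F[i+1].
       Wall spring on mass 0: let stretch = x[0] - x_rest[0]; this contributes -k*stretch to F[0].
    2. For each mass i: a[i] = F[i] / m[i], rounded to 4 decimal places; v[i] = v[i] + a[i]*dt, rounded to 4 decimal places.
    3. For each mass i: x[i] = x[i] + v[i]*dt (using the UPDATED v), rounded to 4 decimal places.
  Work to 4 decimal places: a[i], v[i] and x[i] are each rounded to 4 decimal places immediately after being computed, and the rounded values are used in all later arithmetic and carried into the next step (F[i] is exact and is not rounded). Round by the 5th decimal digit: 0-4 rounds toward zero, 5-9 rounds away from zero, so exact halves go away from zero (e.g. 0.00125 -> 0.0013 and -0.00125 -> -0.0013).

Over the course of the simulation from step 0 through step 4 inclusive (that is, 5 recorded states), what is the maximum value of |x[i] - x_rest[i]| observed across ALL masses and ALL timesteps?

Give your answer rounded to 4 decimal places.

Answer: 1.3706

Derivation:
Step 0: x=[7.0000 13.0000 19.0000 25.0000] v=[0.0000 0.0000 1.0000 0.0000]
Step 1: x=[6.8400 13.0000 19.2000 25.0000] v=[-0.8000 0.0000 1.0000 0.0000]
Step 2: x=[6.5712 13.0064 19.3360 25.0320] v=[-1.3440 0.0320 0.6800 0.1600]
Step 3: x=[6.2806 12.9959 19.3706 25.1126] v=[-1.4528 -0.0525 0.1731 0.4032]
Step 4: x=[6.0596 12.9309 19.3040 25.2345] v=[-1.1050 -0.3250 -0.3331 0.6096]
Max displacement = 1.3706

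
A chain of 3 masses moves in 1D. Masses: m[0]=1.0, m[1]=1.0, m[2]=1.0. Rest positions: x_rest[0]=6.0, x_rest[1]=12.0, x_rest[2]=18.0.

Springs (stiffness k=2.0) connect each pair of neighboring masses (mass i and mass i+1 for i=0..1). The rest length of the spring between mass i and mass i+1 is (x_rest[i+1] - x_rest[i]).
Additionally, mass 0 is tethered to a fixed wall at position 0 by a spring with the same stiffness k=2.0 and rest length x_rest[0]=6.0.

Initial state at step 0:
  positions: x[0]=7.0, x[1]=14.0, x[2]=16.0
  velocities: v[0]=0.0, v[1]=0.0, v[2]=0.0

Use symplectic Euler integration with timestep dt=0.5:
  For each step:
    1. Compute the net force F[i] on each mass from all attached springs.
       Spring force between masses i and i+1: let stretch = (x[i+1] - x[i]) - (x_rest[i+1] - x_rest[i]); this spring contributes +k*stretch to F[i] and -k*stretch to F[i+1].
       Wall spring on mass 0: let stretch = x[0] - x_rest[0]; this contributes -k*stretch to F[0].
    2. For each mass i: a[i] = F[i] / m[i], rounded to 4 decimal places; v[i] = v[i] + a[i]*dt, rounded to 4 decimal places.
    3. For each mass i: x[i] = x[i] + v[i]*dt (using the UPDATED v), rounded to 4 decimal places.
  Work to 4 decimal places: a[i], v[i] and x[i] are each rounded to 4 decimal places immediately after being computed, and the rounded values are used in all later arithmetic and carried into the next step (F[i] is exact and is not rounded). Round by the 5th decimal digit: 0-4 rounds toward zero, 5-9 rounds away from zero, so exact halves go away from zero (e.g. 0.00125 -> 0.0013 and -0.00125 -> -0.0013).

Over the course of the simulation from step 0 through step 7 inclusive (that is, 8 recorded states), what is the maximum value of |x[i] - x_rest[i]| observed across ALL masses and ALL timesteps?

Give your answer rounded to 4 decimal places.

Answer: 3.0469

Derivation:
Step 0: x=[7.0000 14.0000 16.0000] v=[0.0000 0.0000 0.0000]
Step 1: x=[7.0000 11.5000 18.0000] v=[0.0000 -5.0000 4.0000]
Step 2: x=[5.7500 10.0000 19.7500] v=[-2.5000 -3.0000 3.5000]
Step 3: x=[3.7500 11.2500 19.6250] v=[-4.0000 2.5000 -0.2500]
Step 4: x=[3.6250 12.9375 18.3125] v=[-0.2500 3.3750 -2.6250]
Step 5: x=[6.3438 12.6563 17.3125] v=[5.4375 -0.5625 -2.0000]
Step 6: x=[9.0469 11.5469 16.9844] v=[5.4062 -2.2188 -0.6562]
Step 7: x=[8.4766 11.9063 16.9376] v=[-1.1407 0.7187 -0.0937]
Max displacement = 3.0469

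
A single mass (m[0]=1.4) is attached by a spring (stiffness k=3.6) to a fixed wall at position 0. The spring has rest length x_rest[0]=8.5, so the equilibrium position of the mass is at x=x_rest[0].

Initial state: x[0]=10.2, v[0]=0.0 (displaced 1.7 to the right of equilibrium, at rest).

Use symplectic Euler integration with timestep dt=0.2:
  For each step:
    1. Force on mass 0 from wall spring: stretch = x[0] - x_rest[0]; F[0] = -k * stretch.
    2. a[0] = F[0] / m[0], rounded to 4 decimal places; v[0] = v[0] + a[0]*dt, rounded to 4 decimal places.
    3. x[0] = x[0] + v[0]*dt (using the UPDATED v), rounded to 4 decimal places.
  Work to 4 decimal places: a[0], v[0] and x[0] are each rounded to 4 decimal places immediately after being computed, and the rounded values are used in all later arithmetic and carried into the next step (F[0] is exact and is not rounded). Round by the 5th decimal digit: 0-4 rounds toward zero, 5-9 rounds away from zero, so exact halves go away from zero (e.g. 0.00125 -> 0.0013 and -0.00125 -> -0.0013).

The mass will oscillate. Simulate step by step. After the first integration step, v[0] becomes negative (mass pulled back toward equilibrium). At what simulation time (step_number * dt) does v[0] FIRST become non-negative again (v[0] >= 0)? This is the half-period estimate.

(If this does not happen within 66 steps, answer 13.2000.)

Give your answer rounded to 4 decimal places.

Answer: 2.0000

Derivation:
Step 0: x=[10.2000] v=[0.0000]
Step 1: x=[10.0251] v=[-0.8743]
Step 2: x=[9.6934] v=[-1.6586]
Step 3: x=[9.2389] v=[-2.2723]
Step 4: x=[8.7084] v=[-2.6523]
Step 5: x=[8.1565] v=[-2.7595]
Step 6: x=[7.6399] v=[-2.5828]
Step 7: x=[7.2118] v=[-2.1405]
Step 8: x=[6.9162] v=[-1.4780]
Step 9: x=[6.7835] v=[-0.6635]
Step 10: x=[6.8274] v=[0.2193]
First v>=0 after going negative at step 10, time=2.0000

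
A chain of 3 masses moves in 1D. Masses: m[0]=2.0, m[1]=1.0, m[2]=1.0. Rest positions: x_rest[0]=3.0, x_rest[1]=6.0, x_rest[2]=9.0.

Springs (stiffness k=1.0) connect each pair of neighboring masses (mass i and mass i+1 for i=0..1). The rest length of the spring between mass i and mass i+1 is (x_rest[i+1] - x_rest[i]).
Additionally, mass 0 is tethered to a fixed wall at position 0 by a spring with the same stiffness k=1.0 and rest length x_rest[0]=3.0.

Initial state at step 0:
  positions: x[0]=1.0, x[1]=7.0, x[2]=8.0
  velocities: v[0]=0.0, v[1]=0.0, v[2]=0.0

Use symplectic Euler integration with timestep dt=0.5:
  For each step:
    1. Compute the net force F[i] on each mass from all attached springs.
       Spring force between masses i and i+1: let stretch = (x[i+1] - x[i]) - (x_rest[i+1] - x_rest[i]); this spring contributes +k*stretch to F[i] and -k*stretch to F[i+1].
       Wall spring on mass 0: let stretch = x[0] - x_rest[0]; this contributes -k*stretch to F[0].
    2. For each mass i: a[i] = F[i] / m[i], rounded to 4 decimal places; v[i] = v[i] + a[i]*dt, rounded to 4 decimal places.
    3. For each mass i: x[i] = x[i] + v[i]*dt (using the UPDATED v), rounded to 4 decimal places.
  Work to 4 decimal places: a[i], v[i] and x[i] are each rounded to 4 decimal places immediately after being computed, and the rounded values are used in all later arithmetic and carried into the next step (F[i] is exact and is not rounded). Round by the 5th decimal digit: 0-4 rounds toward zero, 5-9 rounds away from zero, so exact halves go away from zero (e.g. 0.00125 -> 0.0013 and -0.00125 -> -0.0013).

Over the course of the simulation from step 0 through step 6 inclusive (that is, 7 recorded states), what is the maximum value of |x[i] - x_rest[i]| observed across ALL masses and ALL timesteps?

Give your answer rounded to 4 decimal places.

Answer: 2.6093

Derivation:
Step 0: x=[1.0000 7.0000 8.0000] v=[0.0000 0.0000 0.0000]
Step 1: x=[1.6250 5.7500 8.5000] v=[1.2500 -2.5000 1.0000]
Step 2: x=[2.5625 4.1563 9.0625] v=[1.8750 -3.1875 1.1250]
Step 3: x=[3.3789 3.3907 9.1485] v=[1.6328 -1.5313 0.1719]
Step 4: x=[3.7744 4.0616 8.5450] v=[0.7910 1.3417 -1.2070]
Step 5: x=[3.7340 5.7815 7.5707] v=[-0.0808 3.4398 -1.9487]
Step 6: x=[3.4828 7.4369 6.8991] v=[-0.5025 3.3107 -1.3433]
Max displacement = 2.6093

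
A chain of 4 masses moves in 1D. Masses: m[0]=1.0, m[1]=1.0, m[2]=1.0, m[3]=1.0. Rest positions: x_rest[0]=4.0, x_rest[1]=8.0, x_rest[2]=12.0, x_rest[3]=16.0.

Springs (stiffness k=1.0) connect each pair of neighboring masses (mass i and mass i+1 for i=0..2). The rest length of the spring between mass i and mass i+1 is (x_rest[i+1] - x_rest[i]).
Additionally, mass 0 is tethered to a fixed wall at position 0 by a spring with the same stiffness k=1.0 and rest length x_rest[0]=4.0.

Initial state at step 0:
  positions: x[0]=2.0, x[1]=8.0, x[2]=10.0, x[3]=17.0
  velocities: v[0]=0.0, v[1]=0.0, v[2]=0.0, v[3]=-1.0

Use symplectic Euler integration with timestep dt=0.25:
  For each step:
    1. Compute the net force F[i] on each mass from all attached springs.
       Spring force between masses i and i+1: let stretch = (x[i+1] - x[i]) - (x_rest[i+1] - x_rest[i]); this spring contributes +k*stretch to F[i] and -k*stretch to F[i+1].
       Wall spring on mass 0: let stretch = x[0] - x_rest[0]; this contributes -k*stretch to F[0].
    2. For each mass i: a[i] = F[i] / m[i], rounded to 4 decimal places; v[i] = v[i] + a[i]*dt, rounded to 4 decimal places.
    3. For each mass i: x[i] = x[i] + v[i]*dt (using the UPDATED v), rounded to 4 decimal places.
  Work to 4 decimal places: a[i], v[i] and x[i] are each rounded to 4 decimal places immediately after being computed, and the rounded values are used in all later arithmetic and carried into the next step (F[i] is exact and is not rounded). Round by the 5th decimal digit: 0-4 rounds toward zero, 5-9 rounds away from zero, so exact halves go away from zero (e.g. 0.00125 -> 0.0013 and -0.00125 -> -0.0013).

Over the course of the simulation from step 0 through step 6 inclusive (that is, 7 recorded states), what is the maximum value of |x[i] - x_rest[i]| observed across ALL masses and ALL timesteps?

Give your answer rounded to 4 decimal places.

Step 0: x=[2.0000 8.0000 10.0000 17.0000] v=[0.0000 0.0000 0.0000 -1.0000]
Step 1: x=[2.2500 7.7500 10.3125 16.5625] v=[1.0000 -1.0000 1.2500 -1.7500]
Step 2: x=[2.7031 7.3164 10.8555 15.9844] v=[1.8125 -1.7344 2.1719 -2.3125]
Step 3: x=[3.2756 6.8157 11.4979 15.3357] v=[2.2901 -2.0030 2.5694 -2.5947]
Step 4: x=[3.8647 6.3863 12.0875 14.6972] v=[2.3562 -1.7175 2.3583 -2.5542]
Step 5: x=[4.3698 6.1557 12.4839 14.1456] v=[2.0204 -0.9226 1.5854 -2.2066]
Step 6: x=[4.7134 6.2090 12.5886 13.7401] v=[1.3744 0.2130 0.4188 -1.6220]
Max displacement = 2.2599

Answer: 2.2599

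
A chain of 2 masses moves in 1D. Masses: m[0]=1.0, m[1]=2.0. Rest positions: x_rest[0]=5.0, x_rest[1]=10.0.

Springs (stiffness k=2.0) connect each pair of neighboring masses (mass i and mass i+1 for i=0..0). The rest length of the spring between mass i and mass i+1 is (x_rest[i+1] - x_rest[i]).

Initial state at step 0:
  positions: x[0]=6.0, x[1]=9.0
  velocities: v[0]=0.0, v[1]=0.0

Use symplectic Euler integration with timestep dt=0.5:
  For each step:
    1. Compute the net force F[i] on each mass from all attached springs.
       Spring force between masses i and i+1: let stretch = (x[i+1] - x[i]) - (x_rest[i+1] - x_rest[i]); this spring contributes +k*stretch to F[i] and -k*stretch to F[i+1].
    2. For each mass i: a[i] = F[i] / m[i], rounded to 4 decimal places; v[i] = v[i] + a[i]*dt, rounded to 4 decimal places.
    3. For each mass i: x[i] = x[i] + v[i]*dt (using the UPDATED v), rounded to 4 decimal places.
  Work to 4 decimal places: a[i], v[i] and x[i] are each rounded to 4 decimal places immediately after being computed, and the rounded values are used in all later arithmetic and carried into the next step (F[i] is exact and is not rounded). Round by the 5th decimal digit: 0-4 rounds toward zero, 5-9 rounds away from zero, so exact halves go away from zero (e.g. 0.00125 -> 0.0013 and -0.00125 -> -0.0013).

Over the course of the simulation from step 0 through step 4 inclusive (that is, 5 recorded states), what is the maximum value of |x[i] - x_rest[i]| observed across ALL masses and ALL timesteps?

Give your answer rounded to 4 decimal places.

Answer: 1.8125

Derivation:
Step 0: x=[6.0000 9.0000] v=[0.0000 0.0000]
Step 1: x=[5.0000 9.5000] v=[-2.0000 1.0000]
Step 2: x=[3.7500 10.1250] v=[-2.5000 1.2500]
Step 3: x=[3.1875 10.4063] v=[-1.1250 0.5625]
Step 4: x=[3.7344 10.1329] v=[1.0938 -0.5469]
Max displacement = 1.8125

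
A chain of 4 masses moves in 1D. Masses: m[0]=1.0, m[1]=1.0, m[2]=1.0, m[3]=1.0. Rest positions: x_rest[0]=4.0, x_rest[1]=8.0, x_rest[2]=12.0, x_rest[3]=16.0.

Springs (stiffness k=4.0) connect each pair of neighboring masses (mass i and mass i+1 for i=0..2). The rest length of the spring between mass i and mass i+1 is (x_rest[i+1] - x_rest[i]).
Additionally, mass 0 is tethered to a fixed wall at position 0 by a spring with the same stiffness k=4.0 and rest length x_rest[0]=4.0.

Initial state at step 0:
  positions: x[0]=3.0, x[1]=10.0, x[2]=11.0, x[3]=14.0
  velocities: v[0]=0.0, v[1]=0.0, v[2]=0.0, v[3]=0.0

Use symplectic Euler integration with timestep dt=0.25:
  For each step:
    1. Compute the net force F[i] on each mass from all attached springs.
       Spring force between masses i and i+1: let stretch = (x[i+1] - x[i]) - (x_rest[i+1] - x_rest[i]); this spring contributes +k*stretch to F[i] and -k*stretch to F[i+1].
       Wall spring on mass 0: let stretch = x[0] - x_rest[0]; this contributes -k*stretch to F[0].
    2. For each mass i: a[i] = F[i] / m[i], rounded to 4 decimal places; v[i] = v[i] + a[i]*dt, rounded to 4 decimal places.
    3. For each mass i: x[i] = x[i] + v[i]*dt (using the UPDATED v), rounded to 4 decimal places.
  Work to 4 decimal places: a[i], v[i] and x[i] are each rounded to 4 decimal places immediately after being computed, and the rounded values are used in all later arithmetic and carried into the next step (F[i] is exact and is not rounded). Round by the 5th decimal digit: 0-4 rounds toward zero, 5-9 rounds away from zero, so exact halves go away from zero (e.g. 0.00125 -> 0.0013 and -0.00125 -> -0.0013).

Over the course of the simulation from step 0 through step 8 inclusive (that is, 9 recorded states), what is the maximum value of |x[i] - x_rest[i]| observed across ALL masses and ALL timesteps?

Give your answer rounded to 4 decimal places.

Answer: 2.4302

Derivation:
Step 0: x=[3.0000 10.0000 11.0000 14.0000] v=[0.0000 0.0000 0.0000 0.0000]
Step 1: x=[4.0000 8.5000 11.5000 14.2500] v=[4.0000 -6.0000 2.0000 1.0000]
Step 2: x=[5.1250 6.6250 11.9375 14.8125] v=[4.5000 -7.5000 1.7500 2.2500]
Step 3: x=[5.3438 5.7031 11.7656 15.6563] v=[0.8750 -3.6875 -0.6875 3.3750]
Step 4: x=[4.3164 6.2070 11.0508 16.5274] v=[-4.1095 2.0157 -2.8593 3.4843]
Step 5: x=[2.6826 7.4492 10.4942 17.0293] v=[-6.5353 4.9689 -2.2265 2.0077]
Step 6: x=[1.5698 8.2610 10.8101 16.8975] v=[-4.4513 3.2473 1.2636 -0.5274]
Step 7: x=[1.7373 8.0373 12.0106 16.2438] v=[0.6701 -0.8948 4.8019 -2.6148]
Step 8: x=[3.0455 7.2319 13.2761 15.5318] v=[5.2328 -3.2215 5.0618 -2.8480]
Max displacement = 2.4302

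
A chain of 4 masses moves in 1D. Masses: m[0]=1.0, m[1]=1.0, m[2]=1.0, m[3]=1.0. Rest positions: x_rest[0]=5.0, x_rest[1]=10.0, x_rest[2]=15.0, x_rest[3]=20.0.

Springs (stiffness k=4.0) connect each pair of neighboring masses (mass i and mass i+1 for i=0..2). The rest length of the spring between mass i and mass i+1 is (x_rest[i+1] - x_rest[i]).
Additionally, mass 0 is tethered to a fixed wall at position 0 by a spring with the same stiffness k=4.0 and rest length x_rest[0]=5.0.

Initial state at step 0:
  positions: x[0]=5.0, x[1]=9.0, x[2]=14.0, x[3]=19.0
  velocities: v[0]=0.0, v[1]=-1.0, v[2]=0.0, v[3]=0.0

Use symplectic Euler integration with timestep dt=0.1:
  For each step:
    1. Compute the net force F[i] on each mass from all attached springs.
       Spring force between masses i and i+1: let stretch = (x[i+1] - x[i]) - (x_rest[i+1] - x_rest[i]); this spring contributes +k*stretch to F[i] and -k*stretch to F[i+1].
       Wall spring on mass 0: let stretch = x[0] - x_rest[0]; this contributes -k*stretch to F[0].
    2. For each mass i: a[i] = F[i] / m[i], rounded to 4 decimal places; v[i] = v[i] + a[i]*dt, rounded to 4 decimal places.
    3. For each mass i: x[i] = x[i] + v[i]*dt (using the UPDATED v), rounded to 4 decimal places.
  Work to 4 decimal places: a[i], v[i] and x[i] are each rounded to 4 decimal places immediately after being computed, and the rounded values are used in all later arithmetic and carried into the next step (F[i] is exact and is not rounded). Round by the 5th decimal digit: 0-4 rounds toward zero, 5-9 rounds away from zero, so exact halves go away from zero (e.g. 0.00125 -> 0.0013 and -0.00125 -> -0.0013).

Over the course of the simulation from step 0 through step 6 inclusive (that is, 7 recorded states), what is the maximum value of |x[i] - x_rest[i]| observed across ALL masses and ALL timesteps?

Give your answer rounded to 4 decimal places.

Step 0: x=[5.0000 9.0000 14.0000 19.0000] v=[0.0000 -1.0000 0.0000 0.0000]
Step 1: x=[4.9600 8.9400 14.0000 19.0000] v=[-0.4000 -0.6000 0.0000 0.0000]
Step 2: x=[4.8808 8.9232 13.9976 19.0000] v=[-0.7920 -0.1680 -0.0240 0.0000]
Step 3: x=[4.7681 8.9477 13.9923 18.9999] v=[-1.1274 0.2448 -0.0528 -0.0010]
Step 4: x=[4.6318 9.0068 13.9855 18.9995] v=[-1.3628 0.5908 -0.0676 -0.0040]
Step 5: x=[4.4853 9.0900 13.9802 18.9985] v=[-1.4655 0.8323 -0.0535 -0.0096]
Step 6: x=[4.3435 9.1847 13.9800 18.9968] v=[-1.4177 0.9465 -0.0023 -0.0169]
Max displacement = 1.0768

Answer: 1.0768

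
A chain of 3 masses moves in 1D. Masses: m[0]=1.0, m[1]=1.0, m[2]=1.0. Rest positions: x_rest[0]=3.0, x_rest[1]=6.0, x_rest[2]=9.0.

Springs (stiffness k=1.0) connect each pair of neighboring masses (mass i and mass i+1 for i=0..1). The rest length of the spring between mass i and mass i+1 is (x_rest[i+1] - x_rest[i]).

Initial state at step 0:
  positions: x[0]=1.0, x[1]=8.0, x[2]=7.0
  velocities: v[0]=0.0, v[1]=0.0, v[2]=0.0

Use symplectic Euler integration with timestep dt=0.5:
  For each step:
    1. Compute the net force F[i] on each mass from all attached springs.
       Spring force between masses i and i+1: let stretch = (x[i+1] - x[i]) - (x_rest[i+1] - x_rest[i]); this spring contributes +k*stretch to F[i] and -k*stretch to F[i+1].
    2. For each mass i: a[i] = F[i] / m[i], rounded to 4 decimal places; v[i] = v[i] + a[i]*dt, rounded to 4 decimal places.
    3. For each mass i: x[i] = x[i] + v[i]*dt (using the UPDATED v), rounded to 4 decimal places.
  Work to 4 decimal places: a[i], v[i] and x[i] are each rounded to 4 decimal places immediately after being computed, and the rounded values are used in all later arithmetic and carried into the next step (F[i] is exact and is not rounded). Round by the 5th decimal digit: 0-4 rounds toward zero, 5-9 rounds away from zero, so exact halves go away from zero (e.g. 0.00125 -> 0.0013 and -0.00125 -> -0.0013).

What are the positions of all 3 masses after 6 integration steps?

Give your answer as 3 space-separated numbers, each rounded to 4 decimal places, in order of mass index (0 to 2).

Step 0: x=[1.0000 8.0000 7.0000] v=[0.0000 0.0000 0.0000]
Step 1: x=[2.0000 6.0000 8.0000] v=[2.0000 -4.0000 2.0000]
Step 2: x=[3.2500 3.5000 9.2500] v=[2.5000 -5.0000 2.5000]
Step 3: x=[3.8125 2.3750 9.8125] v=[1.1250 -2.2500 1.1250]
Step 4: x=[3.2656 3.4688 9.2656] v=[-1.0938 2.1875 -1.0938]
Step 5: x=[2.0195 5.9610 8.0195] v=[-2.4922 4.9843 -2.4922]
Step 6: x=[1.0088 7.9824 7.0088] v=[-2.0215 4.0428 -2.0215]

Answer: 1.0088 7.9824 7.0088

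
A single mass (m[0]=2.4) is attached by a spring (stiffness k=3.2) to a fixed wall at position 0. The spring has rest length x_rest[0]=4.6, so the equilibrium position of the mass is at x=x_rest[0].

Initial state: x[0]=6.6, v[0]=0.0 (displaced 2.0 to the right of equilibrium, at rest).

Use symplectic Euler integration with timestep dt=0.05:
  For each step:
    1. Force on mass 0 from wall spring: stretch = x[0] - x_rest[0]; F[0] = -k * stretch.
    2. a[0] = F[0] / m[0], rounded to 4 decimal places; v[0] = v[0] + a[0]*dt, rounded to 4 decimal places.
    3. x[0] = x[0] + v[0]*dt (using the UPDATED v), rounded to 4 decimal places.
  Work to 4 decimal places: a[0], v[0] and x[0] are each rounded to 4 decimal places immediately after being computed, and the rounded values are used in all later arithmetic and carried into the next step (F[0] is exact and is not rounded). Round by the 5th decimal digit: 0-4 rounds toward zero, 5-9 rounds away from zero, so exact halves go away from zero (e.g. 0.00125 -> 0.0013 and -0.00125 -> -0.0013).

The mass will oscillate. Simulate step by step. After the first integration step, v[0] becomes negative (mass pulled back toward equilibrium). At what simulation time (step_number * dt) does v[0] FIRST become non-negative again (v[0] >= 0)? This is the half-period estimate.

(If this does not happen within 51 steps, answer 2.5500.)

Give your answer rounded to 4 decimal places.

Answer: 2.5500

Derivation:
Step 0: x=[6.6000] v=[0.0000]
Step 1: x=[6.5933] v=[-0.1333]
Step 2: x=[6.5800] v=[-0.2662]
Step 3: x=[6.5601] v=[-0.3982]
Step 4: x=[6.5337] v=[-0.5289]
Step 5: x=[6.5008] v=[-0.6578]
Step 6: x=[6.4616] v=[-0.7845]
Step 7: x=[6.4162] v=[-0.9086]
Step 8: x=[6.3647] v=[-1.0297]
Step 9: x=[6.3073] v=[-1.1473]
Step 10: x=[6.2442] v=[-1.2611]
Step 11: x=[6.1757] v=[-1.3707]
Step 12: x=[6.1019] v=[-1.4757]
Step 13: x=[6.0231] v=[-1.5758]
Step 14: x=[5.9396] v=[-1.6707]
Step 15: x=[5.8516] v=[-1.7600]
Step 16: x=[5.7594] v=[-1.8434]
Step 17: x=[5.6634] v=[-1.9207]
Step 18: x=[5.5638] v=[-1.9916]
Step 19: x=[5.4610] v=[-2.0559]
Step 20: x=[5.3553] v=[-2.1133]
Step 21: x=[5.2471] v=[-2.1637]
Step 22: x=[5.1368] v=[-2.2068]
Step 23: x=[5.0247] v=[-2.2426]
Step 24: x=[4.9112] v=[-2.2709]
Step 25: x=[4.7966] v=[-2.2916]
Step 26: x=[4.6814] v=[-2.3047]
Step 27: x=[4.5659] v=[-2.3101]
Step 28: x=[4.4505] v=[-2.3078]
Step 29: x=[4.3356] v=[-2.2978]
Step 30: x=[4.2216] v=[-2.2802]
Step 31: x=[4.1089] v=[-2.2550]
Step 32: x=[3.9978] v=[-2.2223]
Step 33: x=[3.8887] v=[-2.1822]
Step 34: x=[3.7820] v=[-2.1348]
Step 35: x=[3.6780] v=[-2.0803]
Step 36: x=[3.5771] v=[-2.0188]
Step 37: x=[3.4796] v=[-1.9506]
Step 38: x=[3.3858] v=[-1.8759]
Step 39: x=[3.2961] v=[-1.7950]
Step 40: x=[3.2107] v=[-1.7081]
Step 41: x=[3.1299] v=[-1.6155]
Step 42: x=[3.0540] v=[-1.5175]
Step 43: x=[2.9833] v=[-1.4144]
Step 44: x=[2.9180] v=[-1.3066]
Step 45: x=[2.8583] v=[-1.1945]
Step 46: x=[2.8044] v=[-1.0784]
Step 47: x=[2.7565] v=[-0.9587]
Step 48: x=[2.7147] v=[-0.8358]
Step 49: x=[2.6792] v=[-0.7101]
Step 50: x=[2.6501] v=[-0.5820]
Step 51: x=[2.6275] v=[-0.4520]
v[0] did not become non-negative within 51 steps; using fallback time=2.5500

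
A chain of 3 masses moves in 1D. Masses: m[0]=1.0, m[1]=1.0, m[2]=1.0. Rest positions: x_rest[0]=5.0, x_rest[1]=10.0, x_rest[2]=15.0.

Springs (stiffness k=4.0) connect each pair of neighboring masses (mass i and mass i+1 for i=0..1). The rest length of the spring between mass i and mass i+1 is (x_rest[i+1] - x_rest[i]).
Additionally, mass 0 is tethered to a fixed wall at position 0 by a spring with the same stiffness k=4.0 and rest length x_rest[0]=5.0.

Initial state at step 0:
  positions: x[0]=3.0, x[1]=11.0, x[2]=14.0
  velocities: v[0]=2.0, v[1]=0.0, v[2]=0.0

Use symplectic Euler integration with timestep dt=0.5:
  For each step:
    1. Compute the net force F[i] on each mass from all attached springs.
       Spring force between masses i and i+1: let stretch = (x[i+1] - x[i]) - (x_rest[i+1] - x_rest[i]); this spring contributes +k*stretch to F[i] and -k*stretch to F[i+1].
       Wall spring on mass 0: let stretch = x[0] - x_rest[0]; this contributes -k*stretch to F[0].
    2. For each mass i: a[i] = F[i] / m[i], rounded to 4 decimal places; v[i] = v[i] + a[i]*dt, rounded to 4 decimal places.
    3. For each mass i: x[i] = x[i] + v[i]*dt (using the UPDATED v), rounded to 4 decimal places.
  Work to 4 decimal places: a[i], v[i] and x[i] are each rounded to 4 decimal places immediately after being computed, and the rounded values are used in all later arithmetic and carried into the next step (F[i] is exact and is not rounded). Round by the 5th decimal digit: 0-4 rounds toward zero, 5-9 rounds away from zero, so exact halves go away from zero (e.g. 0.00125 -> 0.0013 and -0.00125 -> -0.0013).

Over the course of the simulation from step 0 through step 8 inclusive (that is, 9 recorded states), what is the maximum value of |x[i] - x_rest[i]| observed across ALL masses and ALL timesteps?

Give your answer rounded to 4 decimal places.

Step 0: x=[3.0000 11.0000 14.0000] v=[2.0000 0.0000 0.0000]
Step 1: x=[9.0000 6.0000 16.0000] v=[12.0000 -10.0000 4.0000]
Step 2: x=[3.0000 14.0000 13.0000] v=[-12.0000 16.0000 -6.0000]
Step 3: x=[5.0000 10.0000 16.0000] v=[4.0000 -8.0000 6.0000]
Step 4: x=[7.0000 7.0000 18.0000] v=[4.0000 -6.0000 4.0000]
Step 5: x=[2.0000 15.0000 14.0000] v=[-10.0000 16.0000 -8.0000]
Step 6: x=[8.0000 9.0000 16.0000] v=[12.0000 -12.0000 4.0000]
Step 7: x=[7.0000 9.0000 16.0000] v=[-2.0000 0.0000 0.0000]
Step 8: x=[1.0000 14.0000 14.0000] v=[-12.0000 10.0000 -4.0000]
Max displacement = 5.0000

Answer: 5.0000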